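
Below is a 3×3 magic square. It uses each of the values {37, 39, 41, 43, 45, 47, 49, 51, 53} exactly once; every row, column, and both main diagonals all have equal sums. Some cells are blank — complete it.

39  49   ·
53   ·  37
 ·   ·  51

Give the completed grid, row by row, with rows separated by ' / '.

39 49 47 / 53 45 37 / 43 41 51

The 9 entries sum to 405, so each line sums to 405/3 = 135.
Using row 1: 39 + 49 + ? → (1,3) = 135 − 88 = 47.
From row 2, 135 − (53 + 37) gives (2,2) = 45.
Column 1: 39 + 53 + ? = 135, so (3,1) = 43.
Column 2 must total 135; the given cells sum to 94, so (3,2) = 41.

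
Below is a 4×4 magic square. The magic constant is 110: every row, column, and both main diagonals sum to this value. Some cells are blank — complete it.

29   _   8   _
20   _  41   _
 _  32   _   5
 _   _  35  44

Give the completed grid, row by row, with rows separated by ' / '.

29 50 8 23 / 20 11 41 38 / 47 32 26 5 / 14 17 35 44

The remaining cell in column 3 is (3,3) = 110 − 84 = 26.
Using main diagonal: 29 + 26 + 44 + ? → (2,2) = 110 − 99 = 11.
Using row 2: 20 + 11 + 41 + ? → (2,4) = 110 − 72 = 38.
The remaining cell in row 3 is (3,1) = 110 − 63 = 47.
Column 1 must total 110; the given cells sum to 96, so (4,1) = 14.
Column 4: 38 + 5 + 44 + ? = 110, so (1,4) = 23.
Row 1 must total 110; the given cells sum to 60, so (1,2) = 50.
Row 4 needs 110; the known cells sum to 93, so (4,2) = 17.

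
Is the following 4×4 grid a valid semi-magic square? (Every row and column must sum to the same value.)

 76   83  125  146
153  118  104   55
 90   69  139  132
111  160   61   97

No — row 2 sums to 430 but row 4 sums to 429.

Row 1: 76 + 83 + 125 + 146 = 430.
Row 2: 153 + 118 + 104 + 55 = 430.
Row 3: 90 + 69 + 139 + 132 = 430.
Row 4: 111 + 160 + 61 + 97 = 429.
Column 1: 76 + 153 + 90 + 111 = 430.
Column 2: 83 + 118 + 69 + 160 = 430.
Column 3: 125 + 104 + 139 + 61 = 429.
Column 4: 146 + 55 + 132 + 97 = 430.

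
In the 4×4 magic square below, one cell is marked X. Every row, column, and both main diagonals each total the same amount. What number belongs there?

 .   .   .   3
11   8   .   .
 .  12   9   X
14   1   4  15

Row 4 is complete and sums to 34; that is the magic constant.
Column 2 must total 34; the given cells sum to 21, so (1,2) = 13.
Using main diagonal: 8 + 9 + 15 + ? → (1,1) = 34 − 32 = 2.
From anti-diagonal, 34 − (3 + 12 + 14) gives (2,3) = 5.
Row 1 needs 34; the known cells sum to 18, so (1,3) = 16.
From row 2, 34 − (11 + 8 + 5) gives (2,4) = 10.
Column 1 needs 34; the known cells sum to 27, so (3,1) = 7.
From column 4, 34 − (3 + 10 + 15) gives (3,4) = 6.

6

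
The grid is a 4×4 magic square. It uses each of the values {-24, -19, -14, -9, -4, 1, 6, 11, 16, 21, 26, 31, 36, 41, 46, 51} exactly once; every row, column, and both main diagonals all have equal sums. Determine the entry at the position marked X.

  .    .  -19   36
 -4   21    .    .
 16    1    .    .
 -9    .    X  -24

The 16 entries sum to 216, so each line sums to 216/4 = 54.
Column 1: -4 + 16 + (-9) + ? = 54, so (1,1) = 51.
Main diagonal must total 54; the given cells sum to 48, so (3,3) = 6.
Anti-diagonal must total 54; the given cells sum to 28, so (2,3) = 26.
From row 1, 54 − (51 + (-19) + 36) gives (1,2) = -14.
Row 2 needs 54; the known cells sum to 43, so (2,4) = 11.
From row 3, 54 − (16 + 1 + 6) gives (3,4) = 31.
The remaining cell in column 2 is (4,2) = 54 − 8 = 46.
From column 3, 54 − (-19 + 26 + 6) gives (4,3) = 41.

41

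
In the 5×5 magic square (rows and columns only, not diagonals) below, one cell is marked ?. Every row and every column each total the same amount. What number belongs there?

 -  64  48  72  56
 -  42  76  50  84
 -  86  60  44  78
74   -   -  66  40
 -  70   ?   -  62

54

Column 5 is complete and sums to 320; that is the magic constant.
The remaining cell in row 1 is (1,1) = 320 − 240 = 80.
Row 2 needs 320; the known cells sum to 252, so (2,1) = 68.
The remaining cell in row 3 is (3,1) = 320 − 268 = 52.
The remaining cell in column 1 is (5,1) = 320 − 274 = 46.
Column 2 must total 320; the given cells sum to 262, so (4,2) = 58.
Column 4: 72 + 50 + 44 + 66 + ? = 320, so (5,4) = 88.
Row 4 needs 320; the known cells sum to 238, so (4,3) = 82.
Using row 5: 46 + 70 + 88 + 62 + ? → (5,3) = 320 − 266 = 54.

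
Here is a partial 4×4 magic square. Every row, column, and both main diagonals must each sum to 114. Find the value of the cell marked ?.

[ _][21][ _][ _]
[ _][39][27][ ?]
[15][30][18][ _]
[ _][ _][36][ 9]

42

From row 3, 114 − (15 + 30 + 18) gives (3,4) = 51.
Column 2 needs 114; the known cells sum to 90, so (4,2) = 24.
Using column 3: 27 + 18 + 36 + ? → (1,3) = 114 − 81 = 33.
Using main diagonal: 39 + 18 + 9 + ? → (1,1) = 114 − 66 = 48.
Row 1 must total 114; the given cells sum to 102, so (1,4) = 12.
Row 4: 24 + 36 + 9 + ? = 114, so (4,1) = 45.
Using column 1: 48 + 15 + 45 + ? → (2,1) = 114 − 108 = 6.
From column 4, 114 − (12 + 51 + 9) gives (2,4) = 42.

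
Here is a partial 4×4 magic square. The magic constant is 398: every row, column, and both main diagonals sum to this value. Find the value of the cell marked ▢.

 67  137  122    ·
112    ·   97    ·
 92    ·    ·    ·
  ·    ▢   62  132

77

The remaining cell in row 1 is (1,4) = 398 − 326 = 72.
Column 1: 67 + 112 + 92 + ? = 398, so (4,1) = 127.
Column 3 must total 398; the given cells sum to 281, so (3,3) = 117.
From main diagonal, 398 − (67 + 117 + 132) gives (2,2) = 82.
Using anti-diagonal: 72 + 97 + 127 + ? → (3,2) = 398 − 296 = 102.
From row 2, 398 − (112 + 82 + 97) gives (2,4) = 107.
Row 3 must total 398; the given cells sum to 311, so (3,4) = 87.
Using row 4: 127 + 62 + 132 + ? → (4,2) = 398 − 321 = 77.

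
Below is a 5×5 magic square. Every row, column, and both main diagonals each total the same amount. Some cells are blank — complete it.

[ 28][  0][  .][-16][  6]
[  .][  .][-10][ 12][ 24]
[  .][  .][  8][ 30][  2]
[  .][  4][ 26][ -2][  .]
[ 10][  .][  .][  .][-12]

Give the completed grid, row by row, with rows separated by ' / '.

Anti-diagonal is already complete: 6 + 12 + 8 + 4 + 10 = 40, so that is the magic constant.
The remaining cell in row 1 is (1,3) = 40 − 18 = 22.
The remaining cell in column 3 is (5,3) = 40 − 46 = -6.
Column 4: -16 + 12 + 30 + (-2) + ? = 40, so (5,4) = 16.
Using column 5: 6 + 24 + 2 + (-12) + ? → (4,5) = 40 − 20 = 20.
Main diagonal needs 40; the known cells sum to 22, so (2,2) = 18.
Row 2 needs 40; the known cells sum to 44, so (2,1) = -4.
From row 4, 40 − (4 + 26 + (-2) + 20) gives (4,1) = -8.
Row 5: 10 + (-6) + 16 + (-12) + ? = 40, so (5,2) = 32.
Column 1 needs 40; the known cells sum to 26, so (3,1) = 14.
Column 2 needs 40; the known cells sum to 54, so (3,2) = -14.

28 0 22 -16 6 / -4 18 -10 12 24 / 14 -14 8 30 2 / -8 4 26 -2 20 / 10 32 -6 16 -12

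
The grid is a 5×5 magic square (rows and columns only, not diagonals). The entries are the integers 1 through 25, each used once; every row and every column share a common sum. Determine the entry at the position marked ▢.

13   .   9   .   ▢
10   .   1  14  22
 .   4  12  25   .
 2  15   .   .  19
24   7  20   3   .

5

The entries are 1 through 25, which sum to 325, so each line sums to 325/5 = 65.
Row 2 must total 65; the given cells sum to 47, so (2,2) = 18.
Row 5: 24 + 7 + 20 + 3 + ? = 65, so (5,5) = 11.
Column 1: 13 + 10 + 2 + 24 + ? = 65, so (3,1) = 16.
Column 2 needs 65; the known cells sum to 44, so (1,2) = 21.
Column 3 must total 65; the given cells sum to 42, so (4,3) = 23.
From row 3, 65 − (16 + 4 + 12 + 25) gives (3,5) = 8.
From row 4, 65 − (2 + 15 + 23 + 19) gives (4,4) = 6.
Using column 4: 14 + 25 + 6 + 3 + ? → (1,4) = 65 − 48 = 17.
Column 5 needs 65; the known cells sum to 60, so (1,5) = 5.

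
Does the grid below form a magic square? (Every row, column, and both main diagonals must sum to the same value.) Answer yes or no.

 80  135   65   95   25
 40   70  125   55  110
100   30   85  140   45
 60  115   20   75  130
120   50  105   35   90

Row 1: 80 + 135 + 65 + 95 + 25 = 400.
Row 2: 40 + 70 + 125 + 55 + 110 = 400.
Row 3: 100 + 30 + 85 + 140 + 45 = 400.
Row 4: 60 + 115 + 20 + 75 + 130 = 400.
Row 5: 120 + 50 + 105 + 35 + 90 = 400.
Column 1: 80 + 40 + 100 + 60 + 120 = 400.
Column 2: 135 + 70 + 30 + 115 + 50 = 400.
Column 3: 65 + 125 + 85 + 20 + 105 = 400.
Column 4: 95 + 55 + 140 + 75 + 35 = 400.
Column 5: 25 + 110 + 45 + 130 + 90 = 400.
Main diagonal: 80 + 70 + 85 + 75 + 90 = 400.
Anti-diagonal: 25 + 55 + 85 + 115 + 120 = 400.
All lines sum to 400.

Yes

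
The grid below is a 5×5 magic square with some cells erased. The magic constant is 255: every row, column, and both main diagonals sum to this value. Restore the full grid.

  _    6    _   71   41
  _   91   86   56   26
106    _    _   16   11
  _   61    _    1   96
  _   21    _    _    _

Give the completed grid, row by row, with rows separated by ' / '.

Row 2: 91 + 86 + 56 + 26 + ? = 255, so (2,1) = -4.
Using column 2: 6 + 91 + 61 + 21 + ? → (3,2) = 255 − 179 = 76.
The remaining cell in column 4 is (5,4) = 255 − 144 = 111.
Column 5: 41 + 26 + 11 + 96 + ? = 255, so (5,5) = 81.
Row 3 must total 255; the given cells sum to 209, so (3,3) = 46.
Main diagonal must total 255; the given cells sum to 219, so (1,1) = 36.
From anti-diagonal, 255 − (41 + 56 + 46 + 61) gives (5,1) = 51.
Row 1 needs 255; the known cells sum to 154, so (1,3) = 101.
Row 5: 51 + 21 + 111 + 81 + ? = 255, so (5,3) = -9.
Column 1 must total 255; the given cells sum to 189, so (4,1) = 66.
Column 3: 101 + 86 + 46 + (-9) + ? = 255, so (4,3) = 31.

36 6 101 71 41 / -4 91 86 56 26 / 106 76 46 16 11 / 66 61 31 1 96 / 51 21 -9 111 81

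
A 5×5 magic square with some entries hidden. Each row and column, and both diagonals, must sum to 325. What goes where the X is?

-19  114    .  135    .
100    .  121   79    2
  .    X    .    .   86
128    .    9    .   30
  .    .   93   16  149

142

The remaining cell in row 2 is (2,2) = 325 − 302 = 23.
The remaining cell in column 5 is (1,5) = 325 − 267 = 58.
Row 1 needs 325; the known cells sum to 288, so (1,3) = 37.
From column 3, 325 − (37 + 121 + 9 + 93) gives (3,3) = 65.
Main diagonal: -19 + 23 + 65 + 149 + ? = 325, so (4,4) = 107.
Row 4: 128 + 9 + 107 + 30 + ? = 325, so (4,2) = 51.
Column 4: 135 + 79 + 107 + 16 + ? = 325, so (3,4) = -12.
Anti-diagonal: 58 + 79 + 65 + 51 + ? = 325, so (5,1) = 72.
Using row 5: 72 + 93 + 16 + 149 + ? → (5,2) = 325 − 330 = -5.
Column 1 needs 325; the known cells sum to 281, so (3,1) = 44.
The remaining cell in column 2 is (3,2) = 325 − 183 = 142.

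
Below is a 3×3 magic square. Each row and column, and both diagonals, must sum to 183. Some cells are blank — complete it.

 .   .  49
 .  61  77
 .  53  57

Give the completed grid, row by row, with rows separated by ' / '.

65 69 49 / 45 61 77 / 73 53 57

Using row 2: 61 + 77 + ? → (2,1) = 183 − 138 = 45.
Using row 3: 53 + 57 + ? → (3,1) = 183 − 110 = 73.
Column 1: 45 + 73 + ? = 183, so (1,1) = 65.
Column 2 needs 183; the known cells sum to 114, so (1,2) = 69.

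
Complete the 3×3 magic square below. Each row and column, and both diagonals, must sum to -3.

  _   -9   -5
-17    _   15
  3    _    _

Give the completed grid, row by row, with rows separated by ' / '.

Using row 1: -9 + (-5) + ? → (1,1) = -3 − (-14) = 11.
Row 2 needs -3; the known cells sum to -2, so (2,2) = -1.
Column 2: -9 + (-1) + ? = -3, so (3,2) = 7.
Using column 3: -5 + 15 + ? → (3,3) = -3 − 10 = -13.

11 -9 -5 / -17 -1 15 / 3 7 -13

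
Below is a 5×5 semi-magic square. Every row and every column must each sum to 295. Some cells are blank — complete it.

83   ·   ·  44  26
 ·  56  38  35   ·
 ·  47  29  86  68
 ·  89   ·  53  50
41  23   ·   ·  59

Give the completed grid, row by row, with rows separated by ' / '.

Row 3 must total 295; the given cells sum to 230, so (3,1) = 65.
Using column 2: 56 + 47 + 89 + 23 + ? → (1,2) = 295 − 215 = 80.
The remaining cell in column 4 is (5,4) = 295 − 218 = 77.
Column 5 must total 295; the given cells sum to 203, so (2,5) = 92.
Using row 1: 83 + 80 + 44 + 26 + ? → (1,3) = 295 − 233 = 62.
Row 2 must total 295; the given cells sum to 221, so (2,1) = 74.
Row 5 needs 295; the known cells sum to 200, so (5,3) = 95.
Using column 1: 83 + 74 + 65 + 41 + ? → (4,1) = 295 − 263 = 32.
Column 3 needs 295; the known cells sum to 224, so (4,3) = 71.

83 80 62 44 26 / 74 56 38 35 92 / 65 47 29 86 68 / 32 89 71 53 50 / 41 23 95 77 59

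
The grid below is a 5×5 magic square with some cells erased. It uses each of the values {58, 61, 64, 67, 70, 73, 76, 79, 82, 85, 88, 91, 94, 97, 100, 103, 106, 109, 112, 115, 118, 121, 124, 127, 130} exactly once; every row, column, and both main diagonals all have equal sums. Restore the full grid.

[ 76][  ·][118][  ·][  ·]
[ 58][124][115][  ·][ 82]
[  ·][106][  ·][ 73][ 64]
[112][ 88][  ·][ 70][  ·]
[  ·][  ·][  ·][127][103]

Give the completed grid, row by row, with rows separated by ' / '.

The 25 entries sum to 2350, so each line sums to 2350/5 = 470.
Using row 2: 58 + 124 + 115 + 82 + ? → (2,4) = 470 − 379 = 91.
Column 4 needs 470; the known cells sum to 361, so (1,4) = 109.
The remaining cell in main diagonal is (3,3) = 470 − 373 = 97.
Row 3 must total 470; the given cells sum to 340, so (3,1) = 130.
Using column 1: 76 + 58 + 130 + 112 + ? → (5,1) = 470 − 376 = 94.
Anti-diagonal must total 470; the given cells sum to 370, so (1,5) = 100.
The remaining cell in row 1 is (1,2) = 470 − 403 = 67.
The remaining cell in column 2 is (5,2) = 470 − 385 = 85.
The remaining cell in column 5 is (4,5) = 470 − 349 = 121.
Row 4 needs 470; the known cells sum to 391, so (4,3) = 79.
The remaining cell in row 5 is (5,3) = 470 − 409 = 61.

76 67 118 109 100 / 58 124 115 91 82 / 130 106 97 73 64 / 112 88 79 70 121 / 94 85 61 127 103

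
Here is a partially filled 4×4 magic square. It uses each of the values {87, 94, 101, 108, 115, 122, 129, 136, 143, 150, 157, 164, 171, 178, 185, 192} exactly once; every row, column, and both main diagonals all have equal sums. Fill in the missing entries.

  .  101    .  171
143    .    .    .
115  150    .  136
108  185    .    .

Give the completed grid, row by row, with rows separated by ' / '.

192 101 94 171 / 143 122 129 164 / 115 150 157 136 / 108 185 178 87

The 16 entries sum to 2232, so each line sums to 2232/4 = 558.
Row 3 needs 558; the known cells sum to 401, so (3,3) = 157.
Column 1 needs 558; the known cells sum to 366, so (1,1) = 192.
From column 2, 558 − (101 + 150 + 185) gives (2,2) = 122.
From main diagonal, 558 − (192 + 122 + 157) gives (4,4) = 87.
Anti-diagonal needs 558; the known cells sum to 429, so (2,3) = 129.
Using row 1: 192 + 101 + 171 + ? → (1,3) = 558 − 464 = 94.
Row 2 must total 558; the given cells sum to 394, so (2,4) = 164.
Row 4 needs 558; the known cells sum to 380, so (4,3) = 178.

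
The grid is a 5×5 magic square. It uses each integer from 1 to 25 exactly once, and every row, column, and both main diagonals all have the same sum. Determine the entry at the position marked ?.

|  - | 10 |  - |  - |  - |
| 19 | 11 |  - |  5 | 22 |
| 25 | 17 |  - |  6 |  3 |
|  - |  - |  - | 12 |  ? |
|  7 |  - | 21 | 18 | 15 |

9

The entries are 1 through 25, which sum to 325, so each line sums to 325/5 = 65.
The remaining cell in row 2 is (2,3) = 65 − 57 = 8.
Using row 3: 25 + 17 + 6 + 3 + ? → (3,3) = 65 − 51 = 14.
Row 5 needs 65; the known cells sum to 61, so (5,2) = 4.
Using column 2: 10 + 11 + 17 + 4 + ? → (4,2) = 65 − 42 = 23.
Column 4 needs 65; the known cells sum to 41, so (1,4) = 24.
Main diagonal: 11 + 14 + 12 + 15 + ? = 65, so (1,1) = 13.
Anti-diagonal needs 65; the known cells sum to 49, so (1,5) = 16.
Row 1 needs 65; the known cells sum to 63, so (1,3) = 2.
Column 1: 13 + 19 + 25 + 7 + ? = 65, so (4,1) = 1.
Column 3 needs 65; the known cells sum to 45, so (4,3) = 20.
Using column 5: 16 + 22 + 3 + 15 + ? → (4,5) = 65 − 56 = 9.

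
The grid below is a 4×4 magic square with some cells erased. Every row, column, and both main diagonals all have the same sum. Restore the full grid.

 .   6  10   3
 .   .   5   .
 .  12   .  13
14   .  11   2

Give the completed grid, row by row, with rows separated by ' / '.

Anti-diagonal is already complete: 3 + 5 + 12 + 14 = 34, so that is the magic constant.
Row 1 must total 34; the given cells sum to 19, so (1,1) = 15.
Row 4 must total 34; the given cells sum to 27, so (4,2) = 7.
From column 2, 34 − (6 + 12 + 7) gives (2,2) = 9.
From column 3, 34 − (10 + 5 + 11) gives (3,3) = 8.
From column 4, 34 − (3 + 13 + 2) gives (2,4) = 16.
Using row 2: 9 + 5 + 16 + ? → (2,1) = 34 − 30 = 4.
Row 3 must total 34; the given cells sum to 33, so (3,1) = 1.

15 6 10 3 / 4 9 5 16 / 1 12 8 13 / 14 7 11 2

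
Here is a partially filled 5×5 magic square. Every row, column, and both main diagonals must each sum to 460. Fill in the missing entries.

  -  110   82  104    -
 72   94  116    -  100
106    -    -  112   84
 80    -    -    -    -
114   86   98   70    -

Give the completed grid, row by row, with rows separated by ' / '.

The remaining cell in row 2 is (2,4) = 460 − 382 = 78.
Row 5 needs 460; the known cells sum to 368, so (5,5) = 92.
Column 1 needs 460; the known cells sum to 372, so (1,1) = 88.
The remaining cell in column 4 is (4,4) = 460 − 364 = 96.
Main diagonal needs 460; the known cells sum to 370, so (3,3) = 90.
Row 1 needs 460; the known cells sum to 384, so (1,5) = 76.
From row 3, 460 − (106 + 90 + 112 + 84) gives (3,2) = 68.
From column 2, 460 − (110 + 94 + 68 + 86) gives (4,2) = 102.
The remaining cell in column 3 is (4,3) = 460 − 386 = 74.
The remaining cell in column 5 is (4,5) = 460 − 352 = 108.

88 110 82 104 76 / 72 94 116 78 100 / 106 68 90 112 84 / 80 102 74 96 108 / 114 86 98 70 92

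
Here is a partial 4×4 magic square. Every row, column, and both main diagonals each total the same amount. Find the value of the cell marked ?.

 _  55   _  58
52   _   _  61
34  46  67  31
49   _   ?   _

Row 3 is complete and sums to 178; that is the magic constant.
The remaining cell in column 1 is (1,1) = 178 − 135 = 43.
From column 4, 178 − (58 + 61 + 31) gives (4,4) = 28.
Main diagonal needs 178; the known cells sum to 138, so (2,2) = 40.
Anti-diagonal must total 178; the given cells sum to 153, so (2,3) = 25.
From row 1, 178 − (43 + 55 + 58) gives (1,3) = 22.
Column 2 must total 178; the given cells sum to 141, so (4,2) = 37.
From column 3, 178 − (22 + 25 + 67) gives (4,3) = 64.

64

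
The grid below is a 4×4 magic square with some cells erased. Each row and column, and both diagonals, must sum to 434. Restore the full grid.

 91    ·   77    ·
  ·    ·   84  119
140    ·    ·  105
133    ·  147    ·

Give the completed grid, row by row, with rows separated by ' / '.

91 112 77 154 / 70 161 84 119 / 140 63 126 105 / 133 98 147 56

From column 1, 434 − (91 + 140 + 133) gives (2,1) = 70.
Column 3: 77 + 84 + 147 + ? = 434, so (3,3) = 126.
Using row 2: 70 + 84 + 119 + ? → (2,2) = 434 − 273 = 161.
Using row 3: 140 + 126 + 105 + ? → (3,2) = 434 − 371 = 63.
Main diagonal must total 434; the given cells sum to 378, so (4,4) = 56.
Anti-diagonal must total 434; the given cells sum to 280, so (1,4) = 154.
Row 1 must total 434; the given cells sum to 322, so (1,2) = 112.
Row 4 must total 434; the given cells sum to 336, so (4,2) = 98.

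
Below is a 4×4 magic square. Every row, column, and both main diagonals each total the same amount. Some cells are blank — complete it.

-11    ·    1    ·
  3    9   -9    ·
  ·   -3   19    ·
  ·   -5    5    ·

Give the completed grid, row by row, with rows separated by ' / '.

-11 15 1 11 / 3 9 -9 13 / 7 -3 19 -7 / 17 -5 5 -1

Column 3 is already complete: 1 + -9 + 19 + 5 = 16, so that is the magic constant.
From row 2, 16 − (3 + 9 + (-9)) gives (2,4) = 13.
The remaining cell in column 2 is (1,2) = 16 − 1 = 15.
Main diagonal needs 16; the known cells sum to 17, so (4,4) = -1.
Row 1 must total 16; the given cells sum to 5, so (1,4) = 11.
Row 4 needs 16; the known cells sum to -1, so (4,1) = 17.
The remaining cell in column 1 is (3,1) = 16 − 9 = 7.
From column 4, 16 − (11 + 13 + (-1)) gives (3,4) = -7.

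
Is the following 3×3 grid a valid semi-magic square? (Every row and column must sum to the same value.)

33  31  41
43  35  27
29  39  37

Row 1: 33 + 31 + 41 = 105.
Row 2: 43 + 35 + 27 = 105.
Row 3: 29 + 39 + 37 = 105.
Column 1: 33 + 43 + 29 = 105.
Column 2: 31 + 35 + 39 = 105.
Column 3: 41 + 27 + 37 = 105.
All lines sum to 105.

Yes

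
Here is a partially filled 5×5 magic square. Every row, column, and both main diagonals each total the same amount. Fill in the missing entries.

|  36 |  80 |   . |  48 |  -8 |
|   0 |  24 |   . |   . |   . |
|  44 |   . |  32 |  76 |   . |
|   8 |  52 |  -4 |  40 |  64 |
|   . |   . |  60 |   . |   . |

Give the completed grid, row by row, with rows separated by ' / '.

Row 4 is already complete: 8 + 52 + -4 + 40 + 64 = 160, so that is the magic constant.
Row 1: 36 + 80 + 48 + (-8) + ? = 160, so (1,3) = 4.
Column 1 must total 160; the given cells sum to 88, so (5,1) = 72.
Using column 3: 4 + 32 + (-4) + 60 + ? → (2,3) = 160 − 92 = 68.
Using main diagonal: 36 + 24 + 32 + 40 + ? → (5,5) = 160 − 132 = 28.
Anti-diagonal must total 160; the given cells sum to 148, so (2,4) = 12.
Row 2: 0 + 24 + 68 + 12 + ? = 160, so (2,5) = 56.
Column 4 must total 160; the given cells sum to 176, so (5,4) = -16.
Column 5: -8 + 56 + 64 + 28 + ? = 160, so (3,5) = 20.
Row 3 must total 160; the given cells sum to 172, so (3,2) = -12.
The remaining cell in row 5 is (5,2) = 160 − 144 = 16.

36 80 4 48 -8 / 0 24 68 12 56 / 44 -12 32 76 20 / 8 52 -4 40 64 / 72 16 60 -16 28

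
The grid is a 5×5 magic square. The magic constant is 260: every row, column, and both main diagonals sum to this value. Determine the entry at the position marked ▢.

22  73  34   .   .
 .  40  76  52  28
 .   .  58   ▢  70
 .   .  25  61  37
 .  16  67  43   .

19

Using row 2: 40 + 76 + 52 + 28 + ? → (2,1) = 260 − 196 = 64.
Main diagonal: 22 + 40 + 58 + 61 + ? = 260, so (5,5) = 79.
Using row 5: 16 + 67 + 43 + 79 + ? → (5,1) = 260 − 205 = 55.
Column 5 must total 260; the given cells sum to 214, so (1,5) = 46.
Anti-diagonal needs 260; the known cells sum to 211, so (4,2) = 49.
Row 1 needs 260; the known cells sum to 175, so (1,4) = 85.
Row 4 must total 260; the given cells sum to 172, so (4,1) = 88.
Using column 1: 22 + 64 + 88 + 55 + ? → (3,1) = 260 − 229 = 31.
Using column 2: 73 + 40 + 49 + 16 + ? → (3,2) = 260 − 178 = 82.
Using column 4: 85 + 52 + 61 + 43 + ? → (3,4) = 260 − 241 = 19.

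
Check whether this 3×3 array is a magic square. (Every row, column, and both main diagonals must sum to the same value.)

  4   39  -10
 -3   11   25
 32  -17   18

Yes

Row 1: 4 + 39 + (-10) = 33.
Row 2: -3 + 11 + 25 = 33.
Row 3: 32 + (-17) + 18 = 33.
Column 1: 4 + (-3) + 32 = 33.
Column 2: 39 + 11 + (-17) = 33.
Column 3: -10 + 25 + 18 = 33.
Main diagonal: 4 + 11 + 18 = 33.
Anti-diagonal: -10 + 11 + 32 = 33.
All lines sum to 33.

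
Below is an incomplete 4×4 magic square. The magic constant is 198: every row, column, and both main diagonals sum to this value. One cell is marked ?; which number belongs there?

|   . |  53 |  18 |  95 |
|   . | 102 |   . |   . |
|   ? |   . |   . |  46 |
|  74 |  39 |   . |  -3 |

Row 1 needs 198; the known cells sum to 166, so (1,1) = 32.
From row 4, 198 − (74 + 39 + (-3)) gives (4,3) = 88.
The remaining cell in column 2 is (3,2) = 198 − 194 = 4.
Column 4 must total 198; the given cells sum to 138, so (2,4) = 60.
Using main diagonal: 32 + 102 + (-3) + ? → (3,3) = 198 − 131 = 67.
Anti-diagonal: 95 + 4 + 74 + ? = 198, so (2,3) = 25.
From row 2, 198 − (102 + 25 + 60) gives (2,1) = 11.
The remaining cell in row 3 is (3,1) = 198 − 117 = 81.

81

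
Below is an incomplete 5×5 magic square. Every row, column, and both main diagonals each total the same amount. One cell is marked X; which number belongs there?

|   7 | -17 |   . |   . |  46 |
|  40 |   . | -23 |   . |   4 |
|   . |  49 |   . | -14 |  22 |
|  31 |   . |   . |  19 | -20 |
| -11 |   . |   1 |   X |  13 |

Column 5 is complete and sums to 65; that is the magic constant.
Column 1 needs 65; the known cells sum to 67, so (3,1) = -2.
From row 3, 65 − (-2 + 49 + (-14) + 22) gives (3,3) = 10.
From main diagonal, 65 − (7 + 10 + 19 + 13) gives (2,2) = 16.
From row 2, 65 − (40 + 16 + (-23) + 4) gives (2,4) = 28.
The remaining cell in anti-diagonal is (4,2) = 65 − 73 = -8.
Row 4 needs 65; the known cells sum to 22, so (4,3) = 43.
The remaining cell in column 2 is (5,2) = 65 − 40 = 25.
Column 3 must total 65; the given cells sum to 31, so (1,3) = 34.
From row 1, 65 − (7 + (-17) + 34 + 46) gives (1,4) = -5.
Row 5: -11 + 25 + 1 + 13 + ? = 65, so (5,4) = 37.

37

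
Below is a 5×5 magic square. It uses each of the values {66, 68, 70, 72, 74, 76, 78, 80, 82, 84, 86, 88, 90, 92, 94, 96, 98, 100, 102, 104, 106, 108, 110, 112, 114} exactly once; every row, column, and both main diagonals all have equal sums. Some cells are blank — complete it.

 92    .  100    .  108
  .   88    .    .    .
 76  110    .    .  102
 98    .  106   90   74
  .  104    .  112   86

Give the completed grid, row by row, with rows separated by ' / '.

92 66 100 84 108 / 114 88 72 96 80 / 76 110 94 68 102 / 98 82 106 90 74 / 70 104 78 112 86

The 25 entries sum to 2250, so each line sums to 2250/5 = 450.
Row 4 must total 450; the given cells sum to 368, so (4,2) = 82.
Using column 2: 88 + 110 + 82 + 104 + ? → (1,2) = 450 − 384 = 66.
Using column 5: 108 + 102 + 74 + 86 + ? → (2,5) = 450 − 370 = 80.
Main diagonal must total 450; the given cells sum to 356, so (3,3) = 94.
Row 1 must total 450; the given cells sum to 366, so (1,4) = 84.
From row 3, 450 − (76 + 110 + 94 + 102) gives (3,4) = 68.
Column 4 needs 450; the known cells sum to 354, so (2,4) = 96.
Using anti-diagonal: 108 + 96 + 94 + 82 + ? → (5,1) = 450 − 380 = 70.
Using row 5: 70 + 104 + 112 + 86 + ? → (5,3) = 450 − 372 = 78.
Column 1 must total 450; the given cells sum to 336, so (2,1) = 114.
The remaining cell in column 3 is (2,3) = 450 − 378 = 72.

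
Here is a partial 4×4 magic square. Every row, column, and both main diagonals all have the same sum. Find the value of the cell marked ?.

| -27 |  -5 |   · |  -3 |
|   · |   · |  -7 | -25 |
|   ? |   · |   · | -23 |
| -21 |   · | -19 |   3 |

Column 4 is complete and sums to -48; that is the magic constant.
Row 1: -27 + (-5) + (-3) + ? = -48, so (1,3) = -13.
Row 4 must total -48; the given cells sum to -37, so (4,2) = -11.
Column 3 needs -48; the known cells sum to -39, so (3,3) = -9.
Using main diagonal: -27 + (-9) + 3 + ? → (2,2) = -48 − (-33) = -15.
Anti-diagonal must total -48; the given cells sum to -31, so (3,2) = -17.
The remaining cell in row 2 is (2,1) = -48 − (-47) = -1.
Row 3 must total -48; the given cells sum to -49, so (3,1) = 1.

1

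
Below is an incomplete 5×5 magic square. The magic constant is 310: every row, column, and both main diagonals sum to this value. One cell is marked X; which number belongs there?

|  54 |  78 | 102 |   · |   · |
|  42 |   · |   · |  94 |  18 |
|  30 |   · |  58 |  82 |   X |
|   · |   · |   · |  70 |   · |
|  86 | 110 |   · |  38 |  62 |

Row 5 needs 310; the known cells sum to 296, so (5,3) = 14.
Column 1: 54 + 42 + 30 + 86 + ? = 310, so (4,1) = 98.
Column 4 must total 310; the given cells sum to 284, so (1,4) = 26.
The remaining cell in main diagonal is (2,2) = 310 − 244 = 66.
Using row 1: 54 + 78 + 102 + 26 + ? → (1,5) = 310 − 260 = 50.
Using row 2: 42 + 66 + 94 + 18 + ? → (2,3) = 310 − 220 = 90.
Column 3 must total 310; the given cells sum to 264, so (4,3) = 46.
Anti-diagonal needs 310; the known cells sum to 288, so (4,2) = 22.
Row 4 must total 310; the given cells sum to 236, so (4,5) = 74.
Using column 2: 78 + 66 + 22 + 110 + ? → (3,2) = 310 − 276 = 34.
From column 5, 310 − (50 + 18 + 74 + 62) gives (3,5) = 106.

106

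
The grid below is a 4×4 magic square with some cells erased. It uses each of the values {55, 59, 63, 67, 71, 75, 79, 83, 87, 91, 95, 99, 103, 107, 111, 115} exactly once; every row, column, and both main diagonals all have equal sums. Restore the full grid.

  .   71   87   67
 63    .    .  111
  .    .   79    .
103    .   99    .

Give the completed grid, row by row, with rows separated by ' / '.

115 71 87 67 / 63 91 75 111 / 59 95 79 107 / 103 83 99 55

The 16 entries sum to 1360, so each line sums to 1360/4 = 340.
Row 1: 71 + 87 + 67 + ? = 340, so (1,1) = 115.
Column 1 needs 340; the known cells sum to 281, so (3,1) = 59.
The remaining cell in column 3 is (2,3) = 340 − 265 = 75.
From anti-diagonal, 340 − (67 + 75 + 103) gives (3,2) = 95.
Row 2 must total 340; the given cells sum to 249, so (2,2) = 91.
Row 3: 59 + 95 + 79 + ? = 340, so (3,4) = 107.
Column 2 needs 340; the known cells sum to 257, so (4,2) = 83.
From column 4, 340 − (67 + 111 + 107) gives (4,4) = 55.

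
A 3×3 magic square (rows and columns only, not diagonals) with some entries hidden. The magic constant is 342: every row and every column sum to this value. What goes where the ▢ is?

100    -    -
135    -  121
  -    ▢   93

142

Row 2 needs 342; the known cells sum to 256, so (2,2) = 86.
Column 1 needs 342; the known cells sum to 235, so (3,1) = 107.
Column 3 must total 342; the given cells sum to 214, so (1,3) = 128.
Using row 1: 100 + 128 + ? → (1,2) = 342 − 228 = 114.
Using row 3: 107 + 93 + ? → (3,2) = 342 − 200 = 142.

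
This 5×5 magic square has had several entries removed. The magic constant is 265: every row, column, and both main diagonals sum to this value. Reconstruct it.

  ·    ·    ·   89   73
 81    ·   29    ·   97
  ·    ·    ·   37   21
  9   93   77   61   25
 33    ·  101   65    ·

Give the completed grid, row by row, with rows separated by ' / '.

57 41 5 89 73 / 81 45 29 13 97 / 85 69 53 37 21 / 9 93 77 61 25 / 33 17 101 65 49

Column 4: 89 + 37 + 61 + 65 + ? = 265, so (2,4) = 13.
The remaining cell in column 5 is (5,5) = 265 − 216 = 49.
From anti-diagonal, 265 − (73 + 13 + 93 + 33) gives (3,3) = 53.
The remaining cell in row 2 is (2,2) = 265 − 220 = 45.
Row 5 must total 265; the given cells sum to 248, so (5,2) = 17.
Using column 3: 29 + 53 + 77 + 101 + ? → (1,3) = 265 − 260 = 5.
Using main diagonal: 45 + 53 + 61 + 49 + ? → (1,1) = 265 − 208 = 57.
Row 1 must total 265; the given cells sum to 224, so (1,2) = 41.
Column 1 needs 265; the known cells sum to 180, so (3,1) = 85.
The remaining cell in column 2 is (3,2) = 265 − 196 = 69.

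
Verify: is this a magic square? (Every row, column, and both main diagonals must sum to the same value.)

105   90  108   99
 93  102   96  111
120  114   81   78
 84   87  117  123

Row 1: 105 + 90 + 108 + 99 = 402.
Row 2: 93 + 102 + 96 + 111 = 402.
Row 3: 120 + 114 + 81 + 78 = 393.
Row 4: 84 + 87 + 117 + 123 = 411.
Column 1: 105 + 93 + 120 + 84 = 402.
Column 2: 90 + 102 + 114 + 87 = 393.
Column 3: 108 + 96 + 81 + 117 = 402.
Column 4: 99 + 111 + 78 + 123 = 411.
Main diagonal: 105 + 102 + 81 + 123 = 411.
Anti-diagonal: 99 + 96 + 114 + 84 = 393.

No — column 2 sums to 393 but row 1 sums to 402.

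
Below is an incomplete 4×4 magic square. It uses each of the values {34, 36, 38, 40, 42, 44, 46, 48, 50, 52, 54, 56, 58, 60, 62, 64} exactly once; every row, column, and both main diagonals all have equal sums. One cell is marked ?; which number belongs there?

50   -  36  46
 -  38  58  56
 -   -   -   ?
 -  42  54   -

The 16 entries sum to 784, so each line sums to 784/4 = 196.
Using row 1: 50 + 36 + 46 + ? → (1,2) = 196 − 132 = 64.
Row 2: 38 + 58 + 56 + ? = 196, so (2,1) = 44.
From column 2, 196 − (64 + 38 + 42) gives (3,2) = 52.
The remaining cell in column 3 is (3,3) = 196 − 148 = 48.
Main diagonal must total 196; the given cells sum to 136, so (4,4) = 60.
The remaining cell in anti-diagonal is (4,1) = 196 − 156 = 40.
Using column 1: 50 + 44 + 40 + ? → (3,1) = 196 − 134 = 62.
Column 4 needs 196; the known cells sum to 162, so (3,4) = 34.

34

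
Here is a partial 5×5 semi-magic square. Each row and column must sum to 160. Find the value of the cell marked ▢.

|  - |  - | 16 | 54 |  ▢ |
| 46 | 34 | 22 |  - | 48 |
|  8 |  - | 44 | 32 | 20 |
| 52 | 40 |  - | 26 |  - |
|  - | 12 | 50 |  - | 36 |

Row 2 needs 160; the known cells sum to 150, so (2,4) = 10.
Row 3 needs 160; the known cells sum to 104, so (3,2) = 56.
Column 2 must total 160; the given cells sum to 142, so (1,2) = 18.
The remaining cell in column 3 is (4,3) = 160 − 132 = 28.
Using column 4: 54 + 10 + 32 + 26 + ? → (5,4) = 160 − 122 = 38.
Row 4 must total 160; the given cells sum to 146, so (4,5) = 14.
Using row 5: 12 + 50 + 38 + 36 + ? → (5,1) = 160 − 136 = 24.
From column 1, 160 − (46 + 8 + 52 + 24) gives (1,1) = 30.
The remaining cell in column 5 is (1,5) = 160 − 118 = 42.

42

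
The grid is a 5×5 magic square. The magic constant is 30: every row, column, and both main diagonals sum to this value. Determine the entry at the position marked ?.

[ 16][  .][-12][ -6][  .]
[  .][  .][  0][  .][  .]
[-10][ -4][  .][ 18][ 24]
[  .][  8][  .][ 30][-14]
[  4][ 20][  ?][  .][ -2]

26

Row 3: -10 + (-4) + 18 + 24 + ? = 30, so (3,3) = 2.
The remaining cell in main diagonal is (2,2) = 30 − 46 = -16.
Column 2: -16 + (-4) + 8 + 20 + ? = 30, so (1,2) = 22.
From row 1, 30 − (16 + 22 + (-12) + (-6)) gives (1,5) = 10.
The remaining cell in column 5 is (2,5) = 30 − 18 = 12.
The remaining cell in anti-diagonal is (2,4) = 30 − 24 = 6.
Using row 2: -16 + 0 + 6 + 12 + ? → (2,1) = 30 − 2 = 28.
Column 1 must total 30; the given cells sum to 38, so (4,1) = -8.
Column 4: -6 + 6 + 18 + 30 + ? = 30, so (5,4) = -18.
Row 4 needs 30; the known cells sum to 16, so (4,3) = 14.
Row 5 needs 30; the known cells sum to 4, so (5,3) = 26.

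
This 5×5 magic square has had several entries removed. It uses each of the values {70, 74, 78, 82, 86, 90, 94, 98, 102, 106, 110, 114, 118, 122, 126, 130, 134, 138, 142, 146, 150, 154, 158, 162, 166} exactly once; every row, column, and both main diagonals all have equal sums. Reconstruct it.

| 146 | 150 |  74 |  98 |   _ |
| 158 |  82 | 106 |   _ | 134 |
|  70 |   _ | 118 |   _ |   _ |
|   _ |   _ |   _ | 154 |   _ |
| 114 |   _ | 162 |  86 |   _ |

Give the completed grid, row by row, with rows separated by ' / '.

The 25 entries sum to 2950, so each line sums to 2950/5 = 590.
Row 1 must total 590; the given cells sum to 468, so (1,5) = 122.
From row 2, 590 − (158 + 82 + 106 + 134) gives (2,4) = 110.
From column 1, 590 − (146 + 158 + 70 + 114) gives (4,1) = 102.
Column 3 needs 590; the known cells sum to 460, so (4,3) = 130.
From column 4, 590 − (98 + 110 + 154 + 86) gives (3,4) = 142.
Main diagonal: 146 + 82 + 118 + 154 + ? = 590, so (5,5) = 90.
Anti-diagonal: 122 + 110 + 118 + 114 + ? = 590, so (4,2) = 126.
The remaining cell in row 4 is (4,5) = 590 − 512 = 78.
From row 5, 590 − (114 + 162 + 86 + 90) gives (5,2) = 138.
Column 2 needs 590; the known cells sum to 496, so (3,2) = 94.
Column 5 must total 590; the given cells sum to 424, so (3,5) = 166.

146 150 74 98 122 / 158 82 106 110 134 / 70 94 118 142 166 / 102 126 130 154 78 / 114 138 162 86 90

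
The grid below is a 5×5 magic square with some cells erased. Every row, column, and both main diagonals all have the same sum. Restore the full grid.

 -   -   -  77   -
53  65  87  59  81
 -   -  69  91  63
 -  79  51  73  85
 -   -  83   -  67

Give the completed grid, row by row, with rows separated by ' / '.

Row 2 is already complete: 53 + 65 + 87 + 59 + 81 = 345, so that is the magic constant.
From row 4, 345 − (79 + 51 + 73 + 85) gives (4,1) = 57.
Column 3 needs 345; the known cells sum to 290, so (1,3) = 55.
Column 4: 77 + 59 + 91 + 73 + ? = 345, so (5,4) = 45.
The remaining cell in column 5 is (1,5) = 345 − 296 = 49.
Main diagonal: 65 + 69 + 73 + 67 + ? = 345, so (1,1) = 71.
The remaining cell in anti-diagonal is (5,1) = 345 − 256 = 89.
Row 1 must total 345; the given cells sum to 252, so (1,2) = 93.
Using row 5: 89 + 83 + 45 + 67 + ? → (5,2) = 345 − 284 = 61.
Column 1 must total 345; the given cells sum to 270, so (3,1) = 75.
Column 2 needs 345; the known cells sum to 298, so (3,2) = 47.

71 93 55 77 49 / 53 65 87 59 81 / 75 47 69 91 63 / 57 79 51 73 85 / 89 61 83 45 67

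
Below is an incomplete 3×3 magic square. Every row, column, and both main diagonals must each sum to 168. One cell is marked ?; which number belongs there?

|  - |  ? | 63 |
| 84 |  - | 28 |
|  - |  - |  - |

70

From row 2, 168 − (84 + 28) gives (2,2) = 56.
From column 3, 168 − (63 + 28) gives (3,3) = 77.
Main diagonal: 56 + 77 + ? = 168, so (1,1) = 35.
Anti-diagonal must total 168; the given cells sum to 119, so (3,1) = 49.
From row 1, 168 − (35 + 63) gives (1,2) = 70.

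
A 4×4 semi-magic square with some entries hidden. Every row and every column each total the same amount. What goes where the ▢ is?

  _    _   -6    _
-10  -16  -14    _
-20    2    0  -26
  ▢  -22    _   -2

Row 3 is complete and sums to -44; that is the magic constant.
From row 2, -44 − (-10 + (-16) + (-14)) gives (2,4) = -4.
Column 2 must total -44; the given cells sum to -36, so (1,2) = -8.
The remaining cell in column 3 is (4,3) = -44 − (-20) = -24.
The remaining cell in column 4 is (1,4) = -44 − (-32) = -12.
Row 1 must total -44; the given cells sum to -26, so (1,1) = -18.
Row 4 needs -44; the known cells sum to -48, so (4,1) = 4.

4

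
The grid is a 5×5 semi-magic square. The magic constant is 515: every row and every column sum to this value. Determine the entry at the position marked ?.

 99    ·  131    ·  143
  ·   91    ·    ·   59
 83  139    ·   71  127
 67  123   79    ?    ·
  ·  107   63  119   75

Row 3 must total 515; the given cells sum to 420, so (3,3) = 95.
Row 5 must total 515; the given cells sum to 364, so (5,1) = 151.
Using column 1: 99 + 83 + 67 + 151 + ? → (2,1) = 515 − 400 = 115.
Column 2: 91 + 139 + 123 + 107 + ? = 515, so (1,2) = 55.
Column 3 must total 515; the given cells sum to 368, so (2,3) = 147.
The remaining cell in column 5 is (4,5) = 515 − 404 = 111.
From row 1, 515 − (99 + 55 + 131 + 143) gives (1,4) = 87.
Using row 2: 115 + 91 + 147 + 59 + ? → (2,4) = 515 − 412 = 103.
Row 4 needs 515; the known cells sum to 380, so (4,4) = 135.

135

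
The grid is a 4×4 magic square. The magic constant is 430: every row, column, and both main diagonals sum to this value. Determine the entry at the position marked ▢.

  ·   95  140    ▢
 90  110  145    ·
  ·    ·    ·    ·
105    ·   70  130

The remaining cell in row 2 is (2,4) = 430 − 345 = 85.
Using row 4: 105 + 70 + 130 + ? → (4,2) = 430 − 305 = 125.
The remaining cell in column 2 is (3,2) = 430 − 330 = 100.
Using column 3: 140 + 145 + 70 + ? → (3,3) = 430 − 355 = 75.
Main diagonal: 110 + 75 + 130 + ? = 430, so (1,1) = 115.
The remaining cell in anti-diagonal is (1,4) = 430 − 350 = 80.

80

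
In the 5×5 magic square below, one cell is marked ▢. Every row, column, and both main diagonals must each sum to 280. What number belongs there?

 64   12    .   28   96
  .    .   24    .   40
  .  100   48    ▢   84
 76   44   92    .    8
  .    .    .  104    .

Row 1: 64 + 12 + 28 + 96 + ? = 280, so (1,3) = 80.
From row 4, 280 − (76 + 44 + 92 + 8) gives (4,4) = 60.
From column 3, 280 − (80 + 24 + 48 + 92) gives (5,3) = 36.
Column 5 needs 280; the known cells sum to 228, so (5,5) = 52.
Main diagonal must total 280; the given cells sum to 224, so (2,2) = 56.
From column 2, 280 − (12 + 56 + 100 + 44) gives (5,2) = 68.
Row 5 needs 280; the known cells sum to 260, so (5,1) = 20.
Anti-diagonal must total 280; the given cells sum to 208, so (2,4) = 72.
From row 2, 280 − (56 + 24 + 72 + 40) gives (2,1) = 88.
The remaining cell in column 1 is (3,1) = 280 − 248 = 32.
Column 4: 28 + 72 + 60 + 104 + ? = 280, so (3,4) = 16.

16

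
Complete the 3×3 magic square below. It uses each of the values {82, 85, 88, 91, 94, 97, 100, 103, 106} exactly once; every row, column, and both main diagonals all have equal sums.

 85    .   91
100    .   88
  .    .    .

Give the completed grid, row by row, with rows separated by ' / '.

85 106 91 / 100 94 88 / 97 82 103

The 9 entries sum to 846, so each line sums to 846/3 = 282.
Using row 1: 85 + 91 + ? → (1,2) = 282 − 176 = 106.
Row 2 must total 282; the given cells sum to 188, so (2,2) = 94.
Column 1 must total 282; the given cells sum to 185, so (3,1) = 97.
Using column 2: 106 + 94 + ? → (3,2) = 282 − 200 = 82.
Column 3 must total 282; the given cells sum to 179, so (3,3) = 103.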